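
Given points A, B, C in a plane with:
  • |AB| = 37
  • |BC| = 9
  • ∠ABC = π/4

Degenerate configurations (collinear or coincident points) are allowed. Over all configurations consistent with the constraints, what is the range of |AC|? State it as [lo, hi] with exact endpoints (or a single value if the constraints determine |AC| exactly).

|AC| = √(1450 - 333·√(2))  (≈ 31.2900)

|AB| ∈ {37}
|BC| ∈ {9}
|AC| ∈ {√(1450 - 333·√(2))}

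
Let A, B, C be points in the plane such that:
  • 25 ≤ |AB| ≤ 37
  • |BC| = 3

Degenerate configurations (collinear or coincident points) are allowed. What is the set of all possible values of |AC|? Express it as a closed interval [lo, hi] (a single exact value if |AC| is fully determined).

|AC| ∈ [22, 40]  (≈ [22.0000, 40.0000])

|AB| ∈ [25, 37]
|BC| ∈ {3}
|AC| ∈ [22, 40]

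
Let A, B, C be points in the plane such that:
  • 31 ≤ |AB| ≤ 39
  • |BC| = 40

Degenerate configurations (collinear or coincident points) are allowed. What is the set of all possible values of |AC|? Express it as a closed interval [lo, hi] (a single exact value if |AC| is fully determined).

|AC| ∈ [1, 79]  (≈ [1.0000, 79.0000])

|AB| ∈ [31, 39]
|BC| ∈ {40}
|AC| ∈ [1, 79]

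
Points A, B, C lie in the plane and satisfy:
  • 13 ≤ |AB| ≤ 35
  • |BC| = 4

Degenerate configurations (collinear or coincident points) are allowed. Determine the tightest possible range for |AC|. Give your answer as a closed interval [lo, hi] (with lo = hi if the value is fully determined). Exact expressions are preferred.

|AC| ∈ [9, 39]  (≈ [9.0000, 39.0000])

|AB| ∈ [13, 35]
|BC| ∈ {4}
|AC| ∈ [9, 39]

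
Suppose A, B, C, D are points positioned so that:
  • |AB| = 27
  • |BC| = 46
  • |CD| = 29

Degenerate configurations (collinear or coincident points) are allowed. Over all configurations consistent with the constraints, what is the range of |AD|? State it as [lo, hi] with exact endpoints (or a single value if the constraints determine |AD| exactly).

|AB| ∈ {27}
|BC| ∈ {46}
|CD| ∈ {29}
|AC| ∈ [19, 73]
|BD| ∈ [17, 75]
|AD| ∈ [0, 102]

|AD| ∈ [0, 102]  (≈ [0.0000, 102.0000])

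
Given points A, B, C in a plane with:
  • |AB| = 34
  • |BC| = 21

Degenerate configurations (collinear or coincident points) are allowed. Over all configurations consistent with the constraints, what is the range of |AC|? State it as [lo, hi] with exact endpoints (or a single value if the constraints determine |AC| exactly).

|AB| ∈ {34}
|BC| ∈ {21}
|AC| ∈ [13, 55]

|AC| ∈ [13, 55]  (≈ [13.0000, 55.0000])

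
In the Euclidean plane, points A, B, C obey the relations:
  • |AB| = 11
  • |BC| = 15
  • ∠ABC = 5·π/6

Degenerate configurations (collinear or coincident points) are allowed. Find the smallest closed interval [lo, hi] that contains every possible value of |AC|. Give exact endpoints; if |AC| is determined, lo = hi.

|AC| = √(165·√(3) + 346)  (≈ 25.1354)

|AB| ∈ {11}
|BC| ∈ {15}
|AC| ∈ {√(165·√(3) + 346)}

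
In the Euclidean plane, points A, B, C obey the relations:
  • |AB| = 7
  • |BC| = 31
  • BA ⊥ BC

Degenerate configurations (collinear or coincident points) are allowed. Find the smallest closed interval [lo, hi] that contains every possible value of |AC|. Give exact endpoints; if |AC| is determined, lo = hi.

|AB| ∈ {7}
|BC| ∈ {31}
|AC| ∈ {√(1010)}

|AC| = √(1010)  (≈ 31.7805)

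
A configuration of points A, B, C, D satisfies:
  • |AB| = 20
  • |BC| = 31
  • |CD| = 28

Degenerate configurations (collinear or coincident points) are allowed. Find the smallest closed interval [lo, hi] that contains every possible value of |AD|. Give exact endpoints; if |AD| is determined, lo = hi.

|AD| ∈ [0, 79]  (≈ [0.0000, 79.0000])

|AB| ∈ {20}
|BC| ∈ {31}
|CD| ∈ {28}
|AC| ∈ [11, 51]
|BD| ∈ [3, 59]
|AD| ∈ [0, 79]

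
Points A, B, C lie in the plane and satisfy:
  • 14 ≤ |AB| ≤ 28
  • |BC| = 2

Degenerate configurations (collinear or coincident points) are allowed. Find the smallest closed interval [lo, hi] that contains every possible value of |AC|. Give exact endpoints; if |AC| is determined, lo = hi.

|AC| ∈ [12, 30]  (≈ [12.0000, 30.0000])

|AB| ∈ [14, 28]
|BC| ∈ {2}
|AC| ∈ [12, 30]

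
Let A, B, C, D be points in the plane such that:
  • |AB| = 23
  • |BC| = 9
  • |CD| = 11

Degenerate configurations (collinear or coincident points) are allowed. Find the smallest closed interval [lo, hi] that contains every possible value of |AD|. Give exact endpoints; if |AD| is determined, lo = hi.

|AD| ∈ [3, 43]  (≈ [3.0000, 43.0000])

|AB| ∈ {23}
|BC| ∈ {9}
|CD| ∈ {11}
|AC| ∈ [14, 32]
|BD| ∈ [2, 20]
|AD| ∈ [3, 43]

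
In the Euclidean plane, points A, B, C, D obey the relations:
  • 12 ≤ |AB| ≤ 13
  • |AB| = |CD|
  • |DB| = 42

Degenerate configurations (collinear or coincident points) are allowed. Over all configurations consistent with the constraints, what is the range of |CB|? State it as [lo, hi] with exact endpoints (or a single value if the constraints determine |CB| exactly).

|CB| ∈ [29, 55]  (≈ [29.0000, 55.0000])

|AB| ∈ [12, 13]
|BD| ∈ {42}
|CD| ∈ [12, 13]
|AD| ∈ [29, 55]
|BC| ∈ [29, 55]
|AC| ∈ [16, 68]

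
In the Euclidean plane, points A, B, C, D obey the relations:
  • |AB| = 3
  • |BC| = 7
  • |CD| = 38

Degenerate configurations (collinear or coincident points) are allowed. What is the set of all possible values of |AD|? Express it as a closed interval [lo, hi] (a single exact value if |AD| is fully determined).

|AD| ∈ [28, 48]  (≈ [28.0000, 48.0000])

|AB| ∈ {3}
|BC| ∈ {7}
|CD| ∈ {38}
|AC| ∈ [4, 10]
|BD| ∈ [31, 45]
|AD| ∈ [28, 48]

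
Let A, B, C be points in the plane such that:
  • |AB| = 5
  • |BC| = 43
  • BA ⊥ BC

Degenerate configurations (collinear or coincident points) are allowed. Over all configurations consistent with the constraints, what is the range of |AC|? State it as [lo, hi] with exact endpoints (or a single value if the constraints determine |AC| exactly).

|AC| = √(1874)  (≈ 43.2897)

|AB| ∈ {5}
|BC| ∈ {43}
|AC| ∈ {√(1874)}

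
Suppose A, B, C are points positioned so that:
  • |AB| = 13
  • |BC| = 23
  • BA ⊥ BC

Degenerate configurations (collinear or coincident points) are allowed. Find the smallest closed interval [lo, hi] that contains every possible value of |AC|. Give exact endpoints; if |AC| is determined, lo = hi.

|AB| ∈ {13}
|BC| ∈ {23}
|AC| ∈ {√(698)}

|AC| = √(698)  (≈ 26.4197)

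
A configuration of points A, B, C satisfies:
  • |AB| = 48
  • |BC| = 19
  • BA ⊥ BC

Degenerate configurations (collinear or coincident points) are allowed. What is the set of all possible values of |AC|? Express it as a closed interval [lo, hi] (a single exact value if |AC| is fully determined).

|AB| ∈ {48}
|BC| ∈ {19}
|AC| ∈ {√(2665)}

|AC| = √(2665)  (≈ 51.6236)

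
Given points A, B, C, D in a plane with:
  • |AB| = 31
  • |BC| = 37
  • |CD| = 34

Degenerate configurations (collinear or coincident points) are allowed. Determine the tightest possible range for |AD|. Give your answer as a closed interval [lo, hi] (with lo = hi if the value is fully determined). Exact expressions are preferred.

|AD| ∈ [0, 102]  (≈ [0.0000, 102.0000])

|AB| ∈ {31}
|BC| ∈ {37}
|CD| ∈ {34}
|AC| ∈ [6, 68]
|BD| ∈ [3, 71]
|AD| ∈ [0, 102]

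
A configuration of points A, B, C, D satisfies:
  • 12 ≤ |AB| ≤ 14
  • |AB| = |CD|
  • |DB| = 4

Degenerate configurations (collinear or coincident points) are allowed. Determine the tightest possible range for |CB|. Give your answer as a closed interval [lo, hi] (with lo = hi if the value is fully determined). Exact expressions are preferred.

|CB| ∈ [8, 18]  (≈ [8.0000, 18.0000])

|AB| ∈ [12, 14]
|BD| ∈ {4}
|CD| ∈ [12, 14]
|AD| ∈ [8, 18]
|BC| ∈ [8, 18]
|AC| ∈ [0, 32]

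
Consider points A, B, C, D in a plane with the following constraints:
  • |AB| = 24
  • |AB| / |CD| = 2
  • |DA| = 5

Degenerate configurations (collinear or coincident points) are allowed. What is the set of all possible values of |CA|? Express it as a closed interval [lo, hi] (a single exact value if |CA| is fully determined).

|CA| ∈ [7, 17]  (≈ [7.0000, 17.0000])

|AB| ∈ {24}
|AD| ∈ {5}
|CD| ∈ {12}
|BD| ∈ [19, 29]
|AC| ∈ [7, 17]
|BC| ∈ [7, 41]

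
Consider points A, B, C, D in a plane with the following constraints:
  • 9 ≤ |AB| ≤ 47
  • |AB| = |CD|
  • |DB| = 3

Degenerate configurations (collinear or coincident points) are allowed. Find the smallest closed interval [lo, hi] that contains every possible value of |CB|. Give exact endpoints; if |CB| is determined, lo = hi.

|CB| ∈ [6, 50]  (≈ [6.0000, 50.0000])

|AB| ∈ [9, 47]
|BD| ∈ {3}
|CD| ∈ [9, 47]
|AD| ∈ [6, 50]
|BC| ∈ [6, 50]
|AC| ∈ [0, 97]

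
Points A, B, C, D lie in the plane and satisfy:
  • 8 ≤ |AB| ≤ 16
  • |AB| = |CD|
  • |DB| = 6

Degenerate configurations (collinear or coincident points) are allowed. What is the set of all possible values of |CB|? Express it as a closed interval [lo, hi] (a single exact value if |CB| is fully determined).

|CB| ∈ [2, 22]  (≈ [2.0000, 22.0000])

|AB| ∈ [8, 16]
|BD| ∈ {6}
|CD| ∈ [8, 16]
|AD| ∈ [2, 22]
|BC| ∈ [2, 22]
|AC| ∈ [0, 38]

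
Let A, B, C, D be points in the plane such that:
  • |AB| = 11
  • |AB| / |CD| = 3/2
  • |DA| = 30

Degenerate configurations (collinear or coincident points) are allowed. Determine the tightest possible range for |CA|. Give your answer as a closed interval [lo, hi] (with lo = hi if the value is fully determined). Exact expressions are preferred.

|CA| ∈ [68/3, 112/3]  (≈ [22.6667, 37.3333])

|AB| ∈ {11}
|AD| ∈ {30}
|CD| ∈ {22/3}
|BD| ∈ [19, 41]
|AC| ∈ [68/3, 112/3]
|BC| ∈ [35/3, 145/3]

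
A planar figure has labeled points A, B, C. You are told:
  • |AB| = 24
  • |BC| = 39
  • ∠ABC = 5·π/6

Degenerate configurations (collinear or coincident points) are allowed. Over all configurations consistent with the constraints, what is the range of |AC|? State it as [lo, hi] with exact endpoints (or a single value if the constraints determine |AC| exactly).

|AB| ∈ {24}
|BC| ∈ {39}
|AC| ∈ {3·√(104·√(3) + 233)}

|AC| = 3·√(104·√(3) + 233)  (≈ 60.9770)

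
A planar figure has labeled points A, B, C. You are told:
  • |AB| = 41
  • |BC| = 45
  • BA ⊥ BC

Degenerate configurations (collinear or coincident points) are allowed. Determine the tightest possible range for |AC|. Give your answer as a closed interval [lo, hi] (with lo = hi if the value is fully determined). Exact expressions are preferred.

|AB| ∈ {41}
|BC| ∈ {45}
|AC| ∈ {√(3706)}

|AC| = √(3706)  (≈ 60.8769)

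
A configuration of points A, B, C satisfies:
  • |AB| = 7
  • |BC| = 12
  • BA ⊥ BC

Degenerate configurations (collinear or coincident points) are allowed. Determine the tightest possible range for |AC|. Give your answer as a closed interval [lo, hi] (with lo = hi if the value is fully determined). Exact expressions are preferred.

|AB| ∈ {7}
|BC| ∈ {12}
|AC| ∈ {√(193)}

|AC| = √(193)  (≈ 13.8924)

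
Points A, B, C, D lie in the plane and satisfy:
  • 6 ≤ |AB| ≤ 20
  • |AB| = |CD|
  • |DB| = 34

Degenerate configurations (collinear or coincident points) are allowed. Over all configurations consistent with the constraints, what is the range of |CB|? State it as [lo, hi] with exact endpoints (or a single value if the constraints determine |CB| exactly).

|CB| ∈ [14, 54]  (≈ [14.0000, 54.0000])

|AB| ∈ [6, 20]
|BD| ∈ {34}
|CD| ∈ [6, 20]
|AD| ∈ [14, 54]
|BC| ∈ [14, 54]
|AC| ∈ [0, 74]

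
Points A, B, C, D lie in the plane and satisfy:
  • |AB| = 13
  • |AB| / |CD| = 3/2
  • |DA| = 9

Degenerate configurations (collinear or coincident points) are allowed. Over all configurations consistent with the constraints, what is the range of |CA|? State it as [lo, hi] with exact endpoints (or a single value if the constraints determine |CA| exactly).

|CA| ∈ [1/3, 53/3]  (≈ [0.3333, 17.6667])

|AB| ∈ {13}
|AD| ∈ {9}
|CD| ∈ {26/3}
|BD| ∈ [4, 22]
|AC| ∈ [1/3, 53/3]
|BC| ∈ [0, 92/3]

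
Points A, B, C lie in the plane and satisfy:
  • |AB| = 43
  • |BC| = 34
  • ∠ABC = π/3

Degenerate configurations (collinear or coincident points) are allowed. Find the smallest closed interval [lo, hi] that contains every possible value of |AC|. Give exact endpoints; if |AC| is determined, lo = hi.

|AB| ∈ {43}
|BC| ∈ {34}
|AC| ∈ {√(1543)}

|AC| = √(1543)  (≈ 39.2810)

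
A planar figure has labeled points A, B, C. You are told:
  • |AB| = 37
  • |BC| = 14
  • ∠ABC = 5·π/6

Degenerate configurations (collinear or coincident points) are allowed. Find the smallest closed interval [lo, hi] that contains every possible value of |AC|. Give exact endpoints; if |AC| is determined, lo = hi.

|AC| = √(518·√(3) + 1565)  (≈ 49.6206)

|AB| ∈ {37}
|BC| ∈ {14}
|AC| ∈ {√(518·√(3) + 1565)}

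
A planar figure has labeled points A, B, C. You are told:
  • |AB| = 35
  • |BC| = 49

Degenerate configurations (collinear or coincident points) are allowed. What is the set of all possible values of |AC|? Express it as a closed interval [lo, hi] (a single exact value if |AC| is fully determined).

|AC| ∈ [14, 84]  (≈ [14.0000, 84.0000])

|AB| ∈ {35}
|BC| ∈ {49}
|AC| ∈ [14, 84]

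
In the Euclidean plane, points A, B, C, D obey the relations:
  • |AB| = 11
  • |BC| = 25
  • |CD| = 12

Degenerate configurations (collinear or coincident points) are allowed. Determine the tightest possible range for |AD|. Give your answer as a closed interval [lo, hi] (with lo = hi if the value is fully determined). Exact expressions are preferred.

|AB| ∈ {11}
|BC| ∈ {25}
|CD| ∈ {12}
|AC| ∈ [14, 36]
|BD| ∈ [13, 37]
|AD| ∈ [2, 48]

|AD| ∈ [2, 48]  (≈ [2.0000, 48.0000])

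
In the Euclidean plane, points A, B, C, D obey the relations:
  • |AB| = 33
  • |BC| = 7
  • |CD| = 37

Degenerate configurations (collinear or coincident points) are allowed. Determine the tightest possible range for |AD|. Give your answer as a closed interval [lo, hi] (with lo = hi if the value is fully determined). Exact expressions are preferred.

|AD| ∈ [0, 77]  (≈ [0.0000, 77.0000])

|AB| ∈ {33}
|BC| ∈ {7}
|CD| ∈ {37}
|AC| ∈ [26, 40]
|BD| ∈ [30, 44]
|AD| ∈ [0, 77]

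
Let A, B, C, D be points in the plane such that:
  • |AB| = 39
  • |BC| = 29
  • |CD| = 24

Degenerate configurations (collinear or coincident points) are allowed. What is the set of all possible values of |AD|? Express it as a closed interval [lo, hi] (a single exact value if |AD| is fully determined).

|AB| ∈ {39}
|BC| ∈ {29}
|CD| ∈ {24}
|AC| ∈ [10, 68]
|BD| ∈ [5, 53]
|AD| ∈ [0, 92]

|AD| ∈ [0, 92]  (≈ [0.0000, 92.0000])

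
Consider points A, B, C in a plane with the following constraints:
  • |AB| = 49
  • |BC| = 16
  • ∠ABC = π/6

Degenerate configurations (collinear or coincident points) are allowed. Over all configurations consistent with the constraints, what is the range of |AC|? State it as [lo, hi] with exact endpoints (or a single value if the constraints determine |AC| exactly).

|AC| = √(2657 - 784·√(3))  (≈ 36.0426)

|AB| ∈ {49}
|BC| ∈ {16}
|AC| ∈ {√(2657 - 784·√(3))}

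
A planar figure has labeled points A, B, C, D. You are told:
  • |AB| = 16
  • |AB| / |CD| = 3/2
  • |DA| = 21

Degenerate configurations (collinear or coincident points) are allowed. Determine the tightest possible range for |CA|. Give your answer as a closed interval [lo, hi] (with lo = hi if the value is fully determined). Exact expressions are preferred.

|AB| ∈ {16}
|AD| ∈ {21}
|CD| ∈ {32/3}
|BD| ∈ [5, 37]
|AC| ∈ [31/3, 95/3]
|BC| ∈ [0, 143/3]

|CA| ∈ [31/3, 95/3]  (≈ [10.3333, 31.6667])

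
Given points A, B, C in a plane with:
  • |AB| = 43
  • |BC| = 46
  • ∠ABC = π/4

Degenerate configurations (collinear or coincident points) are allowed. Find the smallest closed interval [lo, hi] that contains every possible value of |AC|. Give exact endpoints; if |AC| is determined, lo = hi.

|AC| = √(3965 - 1978·√(2))  (≈ 34.1714)

|AB| ∈ {43}
|BC| ∈ {46}
|AC| ∈ {√(3965 - 1978·√(2))}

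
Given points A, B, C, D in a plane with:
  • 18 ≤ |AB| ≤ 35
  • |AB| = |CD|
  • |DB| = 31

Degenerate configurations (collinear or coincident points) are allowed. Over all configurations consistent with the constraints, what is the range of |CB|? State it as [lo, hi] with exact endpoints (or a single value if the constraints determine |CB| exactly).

|CB| ∈ [0, 66]  (≈ [0.0000, 66.0000])

|AB| ∈ [18, 35]
|BD| ∈ {31}
|CD| ∈ [18, 35]
|AD| ∈ [0, 66]
|BC| ∈ [0, 66]
|AC| ∈ [0, 101]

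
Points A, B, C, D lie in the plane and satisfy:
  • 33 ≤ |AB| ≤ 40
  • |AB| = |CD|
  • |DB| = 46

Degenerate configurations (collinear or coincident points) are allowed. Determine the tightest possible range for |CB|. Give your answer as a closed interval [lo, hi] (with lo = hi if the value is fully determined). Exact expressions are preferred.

|CB| ∈ [6, 86]  (≈ [6.0000, 86.0000])

|AB| ∈ [33, 40]
|BD| ∈ {46}
|CD| ∈ [33, 40]
|AD| ∈ [6, 86]
|BC| ∈ [6, 86]
|AC| ∈ [0, 126]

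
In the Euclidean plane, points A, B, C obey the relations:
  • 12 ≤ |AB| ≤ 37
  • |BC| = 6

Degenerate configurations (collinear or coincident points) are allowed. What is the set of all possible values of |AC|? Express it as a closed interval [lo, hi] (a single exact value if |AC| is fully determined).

|AB| ∈ [12, 37]
|BC| ∈ {6}
|AC| ∈ [6, 43]

|AC| ∈ [6, 43]  (≈ [6.0000, 43.0000])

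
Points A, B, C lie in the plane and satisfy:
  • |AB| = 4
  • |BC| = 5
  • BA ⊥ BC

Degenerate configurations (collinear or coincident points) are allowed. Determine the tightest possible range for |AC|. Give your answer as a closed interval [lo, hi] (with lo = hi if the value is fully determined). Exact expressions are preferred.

|AB| ∈ {4}
|BC| ∈ {5}
|AC| ∈ {√(41)}

|AC| = √(41)  (≈ 6.4031)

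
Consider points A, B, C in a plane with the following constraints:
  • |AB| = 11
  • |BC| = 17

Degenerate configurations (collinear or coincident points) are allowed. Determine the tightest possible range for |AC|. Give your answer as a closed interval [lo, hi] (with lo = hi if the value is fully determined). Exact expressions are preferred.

|AB| ∈ {11}
|BC| ∈ {17}
|AC| ∈ [6, 28]

|AC| ∈ [6, 28]  (≈ [6.0000, 28.0000])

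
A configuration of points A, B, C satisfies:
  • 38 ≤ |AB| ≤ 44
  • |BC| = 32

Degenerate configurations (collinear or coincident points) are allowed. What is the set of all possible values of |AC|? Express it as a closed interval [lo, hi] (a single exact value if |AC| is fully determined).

|AB| ∈ [38, 44]
|BC| ∈ {32}
|AC| ∈ [6, 76]

|AC| ∈ [6, 76]  (≈ [6.0000, 76.0000])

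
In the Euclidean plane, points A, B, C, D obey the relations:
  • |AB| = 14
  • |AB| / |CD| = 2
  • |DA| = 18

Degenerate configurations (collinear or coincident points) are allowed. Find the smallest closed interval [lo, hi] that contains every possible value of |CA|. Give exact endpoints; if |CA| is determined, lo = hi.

|CA| ∈ [11, 25]  (≈ [11.0000, 25.0000])

|AB| ∈ {14}
|AD| ∈ {18}
|CD| ∈ {7}
|BD| ∈ [4, 32]
|AC| ∈ [11, 25]
|BC| ∈ [0, 39]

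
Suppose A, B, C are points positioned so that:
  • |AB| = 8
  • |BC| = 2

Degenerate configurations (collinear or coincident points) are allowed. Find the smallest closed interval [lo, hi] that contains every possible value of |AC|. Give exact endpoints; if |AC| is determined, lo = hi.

|AC| ∈ [6, 10]  (≈ [6.0000, 10.0000])

|AB| ∈ {8}
|BC| ∈ {2}
|AC| ∈ [6, 10]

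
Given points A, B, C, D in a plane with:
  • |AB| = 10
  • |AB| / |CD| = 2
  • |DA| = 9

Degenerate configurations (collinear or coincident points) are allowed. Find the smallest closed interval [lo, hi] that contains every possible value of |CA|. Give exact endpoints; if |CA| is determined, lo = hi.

|AB| ∈ {10}
|AD| ∈ {9}
|CD| ∈ {5}
|BD| ∈ [1, 19]
|AC| ∈ [4, 14]
|BC| ∈ [0, 24]

|CA| ∈ [4, 14]  (≈ [4.0000, 14.0000])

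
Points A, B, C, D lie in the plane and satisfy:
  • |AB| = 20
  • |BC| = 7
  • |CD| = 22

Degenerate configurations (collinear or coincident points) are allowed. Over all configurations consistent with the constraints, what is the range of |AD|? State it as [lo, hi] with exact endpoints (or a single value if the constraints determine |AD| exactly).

|AD| ∈ [0, 49]  (≈ [0.0000, 49.0000])

|AB| ∈ {20}
|BC| ∈ {7}
|CD| ∈ {22}
|AC| ∈ [13, 27]
|BD| ∈ [15, 29]
|AD| ∈ [0, 49]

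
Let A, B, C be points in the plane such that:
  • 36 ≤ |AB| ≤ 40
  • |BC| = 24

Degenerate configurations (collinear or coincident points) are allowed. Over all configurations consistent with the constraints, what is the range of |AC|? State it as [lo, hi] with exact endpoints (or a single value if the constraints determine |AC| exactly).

|AC| ∈ [12, 64]  (≈ [12.0000, 64.0000])

|AB| ∈ [36, 40]
|BC| ∈ {24}
|AC| ∈ [12, 64]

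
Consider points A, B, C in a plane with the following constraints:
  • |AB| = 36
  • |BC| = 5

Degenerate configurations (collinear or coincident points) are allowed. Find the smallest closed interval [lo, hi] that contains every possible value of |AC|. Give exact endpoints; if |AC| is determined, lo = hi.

|AB| ∈ {36}
|BC| ∈ {5}
|AC| ∈ [31, 41]

|AC| ∈ [31, 41]  (≈ [31.0000, 41.0000])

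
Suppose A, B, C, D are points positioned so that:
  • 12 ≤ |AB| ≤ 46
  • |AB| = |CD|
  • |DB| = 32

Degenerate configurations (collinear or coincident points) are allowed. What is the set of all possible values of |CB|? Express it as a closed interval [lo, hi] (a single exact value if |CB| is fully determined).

|AB| ∈ [12, 46]
|BD| ∈ {32}
|CD| ∈ [12, 46]
|AD| ∈ [0, 78]
|BC| ∈ [0, 78]
|AC| ∈ [0, 124]

|CB| ∈ [0, 78]  (≈ [0.0000, 78.0000])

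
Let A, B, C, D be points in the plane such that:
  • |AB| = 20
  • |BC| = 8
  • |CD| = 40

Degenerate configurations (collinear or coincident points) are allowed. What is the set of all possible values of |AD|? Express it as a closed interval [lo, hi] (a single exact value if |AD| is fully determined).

|AD| ∈ [12, 68]  (≈ [12.0000, 68.0000])

|AB| ∈ {20}
|BC| ∈ {8}
|CD| ∈ {40}
|AC| ∈ [12, 28]
|BD| ∈ [32, 48]
|AD| ∈ [12, 68]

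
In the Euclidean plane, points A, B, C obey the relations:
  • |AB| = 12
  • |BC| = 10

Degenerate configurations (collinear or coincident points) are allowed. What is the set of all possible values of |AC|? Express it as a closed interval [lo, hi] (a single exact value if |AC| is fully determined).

|AB| ∈ {12}
|BC| ∈ {10}
|AC| ∈ [2, 22]

|AC| ∈ [2, 22]  (≈ [2.0000, 22.0000])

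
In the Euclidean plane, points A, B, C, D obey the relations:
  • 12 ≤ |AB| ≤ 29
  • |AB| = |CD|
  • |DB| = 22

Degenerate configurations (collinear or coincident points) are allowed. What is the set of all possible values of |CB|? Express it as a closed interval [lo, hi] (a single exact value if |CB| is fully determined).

|CB| ∈ [0, 51]  (≈ [0.0000, 51.0000])

|AB| ∈ [12, 29]
|BD| ∈ {22}
|CD| ∈ [12, 29]
|AD| ∈ [0, 51]
|BC| ∈ [0, 51]
|AC| ∈ [0, 80]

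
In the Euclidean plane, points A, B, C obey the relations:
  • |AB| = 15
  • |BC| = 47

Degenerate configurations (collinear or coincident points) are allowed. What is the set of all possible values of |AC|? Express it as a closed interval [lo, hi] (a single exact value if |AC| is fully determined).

|AB| ∈ {15}
|BC| ∈ {47}
|AC| ∈ [32, 62]

|AC| ∈ [32, 62]  (≈ [32.0000, 62.0000])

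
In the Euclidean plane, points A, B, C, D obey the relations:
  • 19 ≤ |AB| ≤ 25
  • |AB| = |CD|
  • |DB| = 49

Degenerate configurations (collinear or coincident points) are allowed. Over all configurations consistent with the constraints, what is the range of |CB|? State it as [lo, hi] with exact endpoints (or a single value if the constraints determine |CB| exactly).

|CB| ∈ [24, 74]  (≈ [24.0000, 74.0000])

|AB| ∈ [19, 25]
|BD| ∈ {49}
|CD| ∈ [19, 25]
|AD| ∈ [24, 74]
|BC| ∈ [24, 74]
|AC| ∈ [0, 99]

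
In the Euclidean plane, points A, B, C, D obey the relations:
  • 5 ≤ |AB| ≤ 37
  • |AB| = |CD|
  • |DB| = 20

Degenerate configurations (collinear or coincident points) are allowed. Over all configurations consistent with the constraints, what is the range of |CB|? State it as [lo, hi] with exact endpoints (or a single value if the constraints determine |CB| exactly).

|AB| ∈ [5, 37]
|BD| ∈ {20}
|CD| ∈ [5, 37]
|AD| ∈ [0, 57]
|BC| ∈ [0, 57]
|AC| ∈ [0, 94]

|CB| ∈ [0, 57]  (≈ [0.0000, 57.0000])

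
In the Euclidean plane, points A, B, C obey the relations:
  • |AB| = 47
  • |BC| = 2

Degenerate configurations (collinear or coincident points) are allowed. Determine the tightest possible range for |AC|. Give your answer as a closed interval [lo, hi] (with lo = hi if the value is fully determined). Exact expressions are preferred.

|AC| ∈ [45, 49]  (≈ [45.0000, 49.0000])

|AB| ∈ {47}
|BC| ∈ {2}
|AC| ∈ [45, 49]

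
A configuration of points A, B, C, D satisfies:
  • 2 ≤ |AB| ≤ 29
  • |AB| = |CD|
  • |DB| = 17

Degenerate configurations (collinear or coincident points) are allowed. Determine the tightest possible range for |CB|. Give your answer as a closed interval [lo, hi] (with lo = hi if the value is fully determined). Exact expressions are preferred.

|AB| ∈ [2, 29]
|BD| ∈ {17}
|CD| ∈ [2, 29]
|AD| ∈ [0, 46]
|BC| ∈ [0, 46]
|AC| ∈ [0, 75]

|CB| ∈ [0, 46]  (≈ [0.0000, 46.0000])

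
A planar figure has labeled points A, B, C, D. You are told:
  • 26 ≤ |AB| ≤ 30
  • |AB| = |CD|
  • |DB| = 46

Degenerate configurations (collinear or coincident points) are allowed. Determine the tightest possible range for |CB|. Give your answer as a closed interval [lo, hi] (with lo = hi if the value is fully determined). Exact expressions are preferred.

|CB| ∈ [16, 76]  (≈ [16.0000, 76.0000])

|AB| ∈ [26, 30]
|BD| ∈ {46}
|CD| ∈ [26, 30]
|AD| ∈ [16, 76]
|BC| ∈ [16, 76]
|AC| ∈ [0, 106]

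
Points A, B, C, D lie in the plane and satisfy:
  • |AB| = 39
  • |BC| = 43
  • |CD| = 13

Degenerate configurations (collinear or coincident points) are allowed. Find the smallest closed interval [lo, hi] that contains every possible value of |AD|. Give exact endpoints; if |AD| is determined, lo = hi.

|AD| ∈ [0, 95]  (≈ [0.0000, 95.0000])

|AB| ∈ {39}
|BC| ∈ {43}
|CD| ∈ {13}
|AC| ∈ [4, 82]
|BD| ∈ [30, 56]
|AD| ∈ [0, 95]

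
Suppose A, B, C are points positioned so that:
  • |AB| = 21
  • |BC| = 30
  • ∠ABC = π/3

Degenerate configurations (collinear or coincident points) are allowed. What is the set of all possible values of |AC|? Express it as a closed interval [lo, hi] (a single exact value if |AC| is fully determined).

|AC| = 3·√(79)  (≈ 26.6646)

|AB| ∈ {21}
|BC| ∈ {30}
|AC| ∈ {3·√(79)}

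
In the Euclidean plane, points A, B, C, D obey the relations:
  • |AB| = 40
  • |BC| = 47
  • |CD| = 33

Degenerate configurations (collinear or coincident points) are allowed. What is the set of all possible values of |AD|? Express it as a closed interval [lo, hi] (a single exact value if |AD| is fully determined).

|AD| ∈ [0, 120]  (≈ [0.0000, 120.0000])

|AB| ∈ {40}
|BC| ∈ {47}
|CD| ∈ {33}
|AC| ∈ [7, 87]
|BD| ∈ [14, 80]
|AD| ∈ [0, 120]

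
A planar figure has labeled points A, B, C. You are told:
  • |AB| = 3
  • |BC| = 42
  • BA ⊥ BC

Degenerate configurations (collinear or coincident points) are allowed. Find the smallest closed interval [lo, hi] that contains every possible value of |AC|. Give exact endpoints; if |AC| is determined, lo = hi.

|AB| ∈ {3}
|BC| ∈ {42}
|AC| ∈ {3·√(197)}

|AC| = 3·√(197)  (≈ 42.1070)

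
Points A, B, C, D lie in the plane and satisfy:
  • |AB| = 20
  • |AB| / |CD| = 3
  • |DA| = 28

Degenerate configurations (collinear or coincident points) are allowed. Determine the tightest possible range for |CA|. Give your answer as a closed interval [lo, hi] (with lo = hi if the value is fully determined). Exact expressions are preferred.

|AB| ∈ {20}
|AD| ∈ {28}
|CD| ∈ {20/3}
|BD| ∈ [8, 48]
|AC| ∈ [64/3, 104/3]
|BC| ∈ [4/3, 164/3]

|CA| ∈ [64/3, 104/3]  (≈ [21.3333, 34.6667])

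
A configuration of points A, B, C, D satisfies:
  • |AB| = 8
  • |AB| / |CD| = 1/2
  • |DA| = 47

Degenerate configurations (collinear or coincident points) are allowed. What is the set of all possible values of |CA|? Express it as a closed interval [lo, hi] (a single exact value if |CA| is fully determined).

|CA| ∈ [31, 63]  (≈ [31.0000, 63.0000])

|AB| ∈ {8}
|AD| ∈ {47}
|CD| ∈ {16}
|BD| ∈ [39, 55]
|AC| ∈ [31, 63]
|BC| ∈ [23, 71]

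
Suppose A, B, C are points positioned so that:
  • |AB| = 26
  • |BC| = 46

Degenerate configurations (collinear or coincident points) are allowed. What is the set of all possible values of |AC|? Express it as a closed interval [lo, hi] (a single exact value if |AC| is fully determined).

|AC| ∈ [20, 72]  (≈ [20.0000, 72.0000])

|AB| ∈ {26}
|BC| ∈ {46}
|AC| ∈ [20, 72]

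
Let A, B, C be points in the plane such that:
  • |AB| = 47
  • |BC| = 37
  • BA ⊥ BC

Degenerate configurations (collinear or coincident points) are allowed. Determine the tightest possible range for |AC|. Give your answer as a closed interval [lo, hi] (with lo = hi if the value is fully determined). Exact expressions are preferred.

|AC| = √(3578)  (≈ 59.8164)

|AB| ∈ {47}
|BC| ∈ {37}
|AC| ∈ {√(3578)}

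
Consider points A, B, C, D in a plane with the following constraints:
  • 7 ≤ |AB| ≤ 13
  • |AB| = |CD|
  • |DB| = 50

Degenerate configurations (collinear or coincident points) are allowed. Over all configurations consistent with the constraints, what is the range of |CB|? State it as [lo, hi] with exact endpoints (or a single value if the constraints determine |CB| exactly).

|AB| ∈ [7, 13]
|BD| ∈ {50}
|CD| ∈ [7, 13]
|AD| ∈ [37, 63]
|BC| ∈ [37, 63]
|AC| ∈ [24, 76]

|CB| ∈ [37, 63]  (≈ [37.0000, 63.0000])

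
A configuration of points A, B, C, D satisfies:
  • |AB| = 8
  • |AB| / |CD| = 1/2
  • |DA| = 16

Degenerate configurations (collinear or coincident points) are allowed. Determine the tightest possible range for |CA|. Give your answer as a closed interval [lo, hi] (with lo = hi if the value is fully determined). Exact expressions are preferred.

|AB| ∈ {8}
|AD| ∈ {16}
|CD| ∈ {16}
|BD| ∈ [8, 24]
|AC| ∈ [0, 32]
|BC| ∈ [0, 40]

|CA| ∈ [0, 32]  (≈ [0.0000, 32.0000])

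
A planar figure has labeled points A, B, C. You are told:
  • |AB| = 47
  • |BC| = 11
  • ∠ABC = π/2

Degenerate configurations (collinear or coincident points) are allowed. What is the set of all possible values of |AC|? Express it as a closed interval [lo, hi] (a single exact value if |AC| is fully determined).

|AB| ∈ {47}
|BC| ∈ {11}
|AC| ∈ {√(2330)}

|AC| = √(2330)  (≈ 48.2701)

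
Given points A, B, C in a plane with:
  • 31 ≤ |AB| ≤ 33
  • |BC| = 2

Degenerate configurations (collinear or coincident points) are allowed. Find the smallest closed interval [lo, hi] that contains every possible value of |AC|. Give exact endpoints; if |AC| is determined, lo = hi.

|AB| ∈ [31, 33]
|BC| ∈ {2}
|AC| ∈ [29, 35]

|AC| ∈ [29, 35]  (≈ [29.0000, 35.0000])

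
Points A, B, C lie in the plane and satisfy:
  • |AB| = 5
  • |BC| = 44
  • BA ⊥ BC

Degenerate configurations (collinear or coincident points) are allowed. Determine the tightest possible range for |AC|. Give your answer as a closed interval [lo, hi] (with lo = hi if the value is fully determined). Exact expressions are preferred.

|AC| = √(1961)  (≈ 44.2832)

|AB| ∈ {5}
|BC| ∈ {44}
|AC| ∈ {√(1961)}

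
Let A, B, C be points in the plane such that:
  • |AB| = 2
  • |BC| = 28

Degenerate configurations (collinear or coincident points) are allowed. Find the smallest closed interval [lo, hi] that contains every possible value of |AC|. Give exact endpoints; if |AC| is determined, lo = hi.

|AC| ∈ [26, 30]  (≈ [26.0000, 30.0000])

|AB| ∈ {2}
|BC| ∈ {28}
|AC| ∈ [26, 30]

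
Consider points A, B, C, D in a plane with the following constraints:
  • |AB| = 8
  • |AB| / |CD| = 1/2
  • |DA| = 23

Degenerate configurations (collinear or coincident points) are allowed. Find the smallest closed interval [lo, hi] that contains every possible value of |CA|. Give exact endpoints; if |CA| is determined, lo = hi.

|CA| ∈ [7, 39]  (≈ [7.0000, 39.0000])

|AB| ∈ {8}
|AD| ∈ {23}
|CD| ∈ {16}
|BD| ∈ [15, 31]
|AC| ∈ [7, 39]
|BC| ∈ [0, 47]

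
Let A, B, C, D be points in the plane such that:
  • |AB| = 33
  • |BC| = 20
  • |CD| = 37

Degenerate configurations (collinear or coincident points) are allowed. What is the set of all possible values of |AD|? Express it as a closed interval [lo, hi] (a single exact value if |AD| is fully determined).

|AB| ∈ {33}
|BC| ∈ {20}
|CD| ∈ {37}
|AC| ∈ [13, 53]
|BD| ∈ [17, 57]
|AD| ∈ [0, 90]

|AD| ∈ [0, 90]  (≈ [0.0000, 90.0000])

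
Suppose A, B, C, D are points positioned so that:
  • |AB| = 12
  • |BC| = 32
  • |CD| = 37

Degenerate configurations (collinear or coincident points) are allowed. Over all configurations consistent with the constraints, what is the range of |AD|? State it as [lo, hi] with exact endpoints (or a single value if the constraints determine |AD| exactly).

|AD| ∈ [0, 81]  (≈ [0.0000, 81.0000])

|AB| ∈ {12}
|BC| ∈ {32}
|CD| ∈ {37}
|AC| ∈ [20, 44]
|BD| ∈ [5, 69]
|AD| ∈ [0, 81]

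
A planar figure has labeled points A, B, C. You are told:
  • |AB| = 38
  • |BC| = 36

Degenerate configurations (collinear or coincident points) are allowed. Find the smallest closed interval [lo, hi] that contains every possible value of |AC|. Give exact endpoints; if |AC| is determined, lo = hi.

|AC| ∈ [2, 74]  (≈ [2.0000, 74.0000])

|AB| ∈ {38}
|BC| ∈ {36}
|AC| ∈ [2, 74]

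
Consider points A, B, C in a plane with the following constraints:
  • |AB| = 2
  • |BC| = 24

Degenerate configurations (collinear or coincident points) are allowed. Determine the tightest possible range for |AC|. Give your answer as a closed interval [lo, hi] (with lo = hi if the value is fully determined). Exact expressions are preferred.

|AC| ∈ [22, 26]  (≈ [22.0000, 26.0000])

|AB| ∈ {2}
|BC| ∈ {24}
|AC| ∈ [22, 26]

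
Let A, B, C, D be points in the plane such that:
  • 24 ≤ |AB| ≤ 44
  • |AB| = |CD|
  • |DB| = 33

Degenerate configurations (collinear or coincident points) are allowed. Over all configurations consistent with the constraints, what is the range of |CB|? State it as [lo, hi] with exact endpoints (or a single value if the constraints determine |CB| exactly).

|AB| ∈ [24, 44]
|BD| ∈ {33}
|CD| ∈ [24, 44]
|AD| ∈ [0, 77]
|BC| ∈ [0, 77]
|AC| ∈ [0, 121]

|CB| ∈ [0, 77]  (≈ [0.0000, 77.0000])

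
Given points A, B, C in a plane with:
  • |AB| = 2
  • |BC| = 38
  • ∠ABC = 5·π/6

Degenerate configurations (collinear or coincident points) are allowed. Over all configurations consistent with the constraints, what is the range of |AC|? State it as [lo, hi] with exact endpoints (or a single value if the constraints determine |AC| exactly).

|AC| = 2·√(19·√(3) + 362)  (≈ 39.7446)

|AB| ∈ {2}
|BC| ∈ {38}
|AC| ∈ {2·√(19·√(3) + 362)}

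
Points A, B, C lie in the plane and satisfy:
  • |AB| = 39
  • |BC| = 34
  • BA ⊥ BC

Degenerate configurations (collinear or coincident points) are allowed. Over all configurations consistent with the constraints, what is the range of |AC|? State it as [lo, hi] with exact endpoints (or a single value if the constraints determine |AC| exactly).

|AB| ∈ {39}
|BC| ∈ {34}
|AC| ∈ {√(2677)}

|AC| = √(2677)  (≈ 51.7397)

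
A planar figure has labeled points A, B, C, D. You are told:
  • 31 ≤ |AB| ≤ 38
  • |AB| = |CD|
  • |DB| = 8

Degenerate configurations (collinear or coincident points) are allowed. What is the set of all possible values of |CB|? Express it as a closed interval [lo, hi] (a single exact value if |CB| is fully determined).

|AB| ∈ [31, 38]
|BD| ∈ {8}
|CD| ∈ [31, 38]
|AD| ∈ [23, 46]
|BC| ∈ [23, 46]
|AC| ∈ [0, 84]

|CB| ∈ [23, 46]  (≈ [23.0000, 46.0000])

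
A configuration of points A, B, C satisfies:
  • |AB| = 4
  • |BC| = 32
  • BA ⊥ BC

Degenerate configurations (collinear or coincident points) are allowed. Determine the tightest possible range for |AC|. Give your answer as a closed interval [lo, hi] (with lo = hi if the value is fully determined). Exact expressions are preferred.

|AC| = 4·√(65)  (≈ 32.2490)

|AB| ∈ {4}
|BC| ∈ {32}
|AC| ∈ {4·√(65)}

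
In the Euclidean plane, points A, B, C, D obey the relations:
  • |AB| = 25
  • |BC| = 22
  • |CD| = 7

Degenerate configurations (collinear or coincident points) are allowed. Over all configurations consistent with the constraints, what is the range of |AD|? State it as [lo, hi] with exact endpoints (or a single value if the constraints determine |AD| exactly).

|AB| ∈ {25}
|BC| ∈ {22}
|CD| ∈ {7}
|AC| ∈ [3, 47]
|BD| ∈ [15, 29]
|AD| ∈ [0, 54]

|AD| ∈ [0, 54]  (≈ [0.0000, 54.0000])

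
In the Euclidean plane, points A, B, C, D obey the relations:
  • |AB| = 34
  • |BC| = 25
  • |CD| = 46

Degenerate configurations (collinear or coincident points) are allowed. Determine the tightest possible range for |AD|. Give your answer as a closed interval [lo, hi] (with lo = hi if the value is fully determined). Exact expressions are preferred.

|AB| ∈ {34}
|BC| ∈ {25}
|CD| ∈ {46}
|AC| ∈ [9, 59]
|BD| ∈ [21, 71]
|AD| ∈ [0, 105]

|AD| ∈ [0, 105]  (≈ [0.0000, 105.0000])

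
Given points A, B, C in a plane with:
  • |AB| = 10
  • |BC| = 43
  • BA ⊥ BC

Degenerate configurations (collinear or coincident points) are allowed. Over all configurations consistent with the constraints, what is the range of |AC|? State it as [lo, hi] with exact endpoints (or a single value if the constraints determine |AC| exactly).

|AB| ∈ {10}
|BC| ∈ {43}
|AC| ∈ {√(1949)}

|AC| = √(1949)  (≈ 44.1475)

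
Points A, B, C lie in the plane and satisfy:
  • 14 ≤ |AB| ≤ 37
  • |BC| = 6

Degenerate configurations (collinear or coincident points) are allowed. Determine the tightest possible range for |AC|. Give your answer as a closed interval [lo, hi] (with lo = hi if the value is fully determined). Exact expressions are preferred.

|AC| ∈ [8, 43]  (≈ [8.0000, 43.0000])

|AB| ∈ [14, 37]
|BC| ∈ {6}
|AC| ∈ [8, 43]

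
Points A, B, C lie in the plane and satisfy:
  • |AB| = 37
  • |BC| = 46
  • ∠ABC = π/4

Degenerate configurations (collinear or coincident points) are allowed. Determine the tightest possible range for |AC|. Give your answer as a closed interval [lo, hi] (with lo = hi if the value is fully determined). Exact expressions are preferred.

|AB| ∈ {37}
|BC| ∈ {46}
|AC| ∈ {√(3485 - 1702·√(2))}

|AC| = √(3485 - 1702·√(2))  (≈ 32.8330)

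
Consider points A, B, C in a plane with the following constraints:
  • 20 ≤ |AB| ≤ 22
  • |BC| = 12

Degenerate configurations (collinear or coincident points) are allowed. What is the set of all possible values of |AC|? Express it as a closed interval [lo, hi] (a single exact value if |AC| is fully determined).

|AB| ∈ [20, 22]
|BC| ∈ {12}
|AC| ∈ [8, 34]

|AC| ∈ [8, 34]  (≈ [8.0000, 34.0000])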